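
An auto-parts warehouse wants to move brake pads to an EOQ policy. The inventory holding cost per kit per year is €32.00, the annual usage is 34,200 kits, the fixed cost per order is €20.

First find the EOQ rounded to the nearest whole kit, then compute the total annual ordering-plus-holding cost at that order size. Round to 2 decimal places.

Q* = √(2·D·S / H) = √(2·34,200·20 / 32) = √42,750.0 ≈ 206.76 → Q = 207 kits
Annual ordering cost = (D/Q)·S = (34,200/207) × 20 = €3,304.35
Annual holding cost  = (Q/2)·H = (207/2) × 32 = €3,312.00
Total = €3,304.35 + €3,312.00 = €6,616.35

€6,616.35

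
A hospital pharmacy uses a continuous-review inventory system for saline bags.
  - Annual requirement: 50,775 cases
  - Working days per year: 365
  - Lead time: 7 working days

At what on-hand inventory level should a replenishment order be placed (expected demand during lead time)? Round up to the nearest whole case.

Daily demand d = 50,775 / 365 = 139.110 cases/day
Demand during lead time = 139.110 × 7 = 973.77
Reorder point = 973.77 → round up

974 cases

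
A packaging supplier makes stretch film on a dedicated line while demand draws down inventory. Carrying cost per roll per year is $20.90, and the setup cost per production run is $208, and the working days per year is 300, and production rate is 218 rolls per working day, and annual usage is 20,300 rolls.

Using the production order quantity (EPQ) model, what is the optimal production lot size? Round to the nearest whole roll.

Daily demand d = 20,300/300 = 67.667; p = 218; 1 − d/p = 0.68960
EPQ = √(2DS / (H(1 − d/p)))
    = √(2 × 20,300 × 208 / (20.9 × 0.68960)) ≈ 765.46

765 rolls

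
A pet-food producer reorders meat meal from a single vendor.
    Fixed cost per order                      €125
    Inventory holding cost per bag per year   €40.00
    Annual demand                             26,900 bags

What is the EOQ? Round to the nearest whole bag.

410 bags

2DS/H = 2·26,900·125/40 = 168,125.00
EOQ = √168,125.00 ≈ 410.03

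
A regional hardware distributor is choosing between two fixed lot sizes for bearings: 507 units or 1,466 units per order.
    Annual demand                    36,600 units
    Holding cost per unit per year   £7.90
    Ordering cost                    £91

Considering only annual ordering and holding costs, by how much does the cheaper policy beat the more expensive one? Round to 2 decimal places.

TC(Q) = (D/Q)S + (Q/2)H
TC(507) = (36,600/507)×91 + (507/2)×7.9 = £8,571.88
TC(1,466) = (36,600/1,466)×91 + (1,466/2)×7.9 = £8,062.60
|ΔTC| = |£8,571.88 − £8,062.60| = £509.28

£509.28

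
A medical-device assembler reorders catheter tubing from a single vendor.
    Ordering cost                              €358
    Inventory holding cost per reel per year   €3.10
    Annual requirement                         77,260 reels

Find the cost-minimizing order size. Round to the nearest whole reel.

4,224 reels

2DS/H = 2·77,260·358/3.1 = 17,844,567.74
EOQ = √17,844,567.74 ≈ 4,224.28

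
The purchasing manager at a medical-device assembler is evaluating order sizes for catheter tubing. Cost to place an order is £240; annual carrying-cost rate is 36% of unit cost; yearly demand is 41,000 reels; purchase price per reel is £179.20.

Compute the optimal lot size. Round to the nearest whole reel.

Carrying cost H = £179.2 × 36% = £64.5120/reel/yr
2DS/H = 2·41,000·240/64.512 = 305,059.52
EOQ = √305,059.52 ≈ 552.32

552 reels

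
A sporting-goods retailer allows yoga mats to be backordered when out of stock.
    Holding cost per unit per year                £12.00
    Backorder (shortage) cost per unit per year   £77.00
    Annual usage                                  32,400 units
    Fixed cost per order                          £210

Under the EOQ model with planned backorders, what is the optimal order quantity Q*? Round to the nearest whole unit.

Basic EOQ = √(2·32,400·210/12) = 1,064.894
Backorder adjustment √((H+b)/b) = √((12+77)/77) = 1.0751
Q* = 1,064.894 × 1.0751 ≈ 1,144.87

1,145 units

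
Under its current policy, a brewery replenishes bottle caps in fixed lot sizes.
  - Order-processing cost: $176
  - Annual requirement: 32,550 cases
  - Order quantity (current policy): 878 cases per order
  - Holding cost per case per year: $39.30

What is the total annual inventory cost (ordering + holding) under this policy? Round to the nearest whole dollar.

$23,778

Ordering: D/Q × S = 32,550/878 × $176 = $6,524.83
Holding:  Q/2 × H = 878/2 × $39.3 = $17,252.70
Total = $6,524.83 + $17,252.70 = $23,777.53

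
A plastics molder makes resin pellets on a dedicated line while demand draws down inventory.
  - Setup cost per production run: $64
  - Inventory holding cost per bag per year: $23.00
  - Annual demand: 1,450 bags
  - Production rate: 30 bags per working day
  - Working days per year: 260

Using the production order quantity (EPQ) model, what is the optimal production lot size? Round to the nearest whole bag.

d = 1,450/260 = 5.5769 bags/day;  effective holding cost H(1 − d/p) = 23·(1 − 5.5769/30) = 18.72436
Q* = √(2DS / H_eff) = √(2·1,450·64 / 18.72436) ≈ 99.56

100 bags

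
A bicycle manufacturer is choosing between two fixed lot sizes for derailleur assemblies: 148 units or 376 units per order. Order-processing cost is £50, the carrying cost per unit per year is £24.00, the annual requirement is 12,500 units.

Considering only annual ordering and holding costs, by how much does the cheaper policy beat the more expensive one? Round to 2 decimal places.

For each Q, cost = (D/Q)·S + (Q/2)·H.
TC(148) = (12,500/148)×50 + (148/2)×24 = £5,998.97
TC(376) = (12,500/376)×50 + (376/2)×24 = £6,174.23
Lots of 148 are cheaper by £175.26.

£175.26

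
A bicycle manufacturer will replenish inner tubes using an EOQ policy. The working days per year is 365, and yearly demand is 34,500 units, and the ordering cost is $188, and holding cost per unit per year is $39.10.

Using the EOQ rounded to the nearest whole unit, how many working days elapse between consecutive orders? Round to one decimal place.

6.1 days

Q* = √(2·D·S / H) = √(2·34,500·188 / 39.1) = √331,764.7 ≈ 575.99 → Q = 576 units
Days between orders = 365 / (D/Q) = 365 / 59.896 ≈ 6.094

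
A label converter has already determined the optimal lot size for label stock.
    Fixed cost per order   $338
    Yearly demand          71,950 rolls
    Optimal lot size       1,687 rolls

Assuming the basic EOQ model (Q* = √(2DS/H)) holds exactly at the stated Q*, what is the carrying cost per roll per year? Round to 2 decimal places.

$17.09

Since Q* = (2DS/H)^½, squaring gives Q*²·H = 2DS.
H = 2DS / Q² = 2 × 71,950 × 338 / 1,687² = 17.0902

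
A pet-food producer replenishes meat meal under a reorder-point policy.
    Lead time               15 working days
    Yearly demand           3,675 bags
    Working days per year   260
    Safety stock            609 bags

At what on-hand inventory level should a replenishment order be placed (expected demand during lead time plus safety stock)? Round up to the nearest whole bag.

Daily demand d = 3,675 / 260 = 14.135 bags/day
Demand during lead time = 14.135 × 15 = 212.02
Reorder point = 212.02 + 609 = 821.02 → round up

822 bags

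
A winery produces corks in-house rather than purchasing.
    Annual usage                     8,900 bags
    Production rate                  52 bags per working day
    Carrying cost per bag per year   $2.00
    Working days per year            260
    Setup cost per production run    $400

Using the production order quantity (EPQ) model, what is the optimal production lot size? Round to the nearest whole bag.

3,228 bags

d = 8,900/260 = 34.2308 bags/day;  effective holding cost H(1 − d/p) = 2·(1 − 34.2308/52) = 0.68343
Q* = √(2DS / H_eff) = √(2·8,900·400 / 0.68343) ≈ 3,227.69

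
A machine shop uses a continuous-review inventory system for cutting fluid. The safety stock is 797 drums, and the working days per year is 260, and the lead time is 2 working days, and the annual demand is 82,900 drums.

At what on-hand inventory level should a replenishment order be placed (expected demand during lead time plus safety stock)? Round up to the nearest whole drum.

1,435 drums

Daily demand d = 82,900 / 260 = 318.846 drums/day
Demand during lead time = 318.846 × 2 = 637.69
Reorder point = 637.69 + 797 = 1,434.69 → round up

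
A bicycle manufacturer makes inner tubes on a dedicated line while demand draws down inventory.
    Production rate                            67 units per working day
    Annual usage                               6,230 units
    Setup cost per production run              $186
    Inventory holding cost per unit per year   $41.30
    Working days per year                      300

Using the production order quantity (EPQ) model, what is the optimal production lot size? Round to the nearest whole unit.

d = 6,230/300 = 20.7667 units/day;  effective holding cost H(1 − d/p) = 41.3·(1 − 20.7667/67) = 28.49905
Q* = √(2DS / H_eff) = √(2·6,230·186 / 28.49905) ≈ 285.17

285 units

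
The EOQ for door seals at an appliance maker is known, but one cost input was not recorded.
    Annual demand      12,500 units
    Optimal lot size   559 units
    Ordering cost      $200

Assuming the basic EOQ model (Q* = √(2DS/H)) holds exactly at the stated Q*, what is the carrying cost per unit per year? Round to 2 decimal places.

$16.00

Since Q* = (2DS/H)^½, squaring gives Q*²·H = 2DS.
H = 2DS / Q² = 2 × 12,500 × 200 / 559² = 16.0010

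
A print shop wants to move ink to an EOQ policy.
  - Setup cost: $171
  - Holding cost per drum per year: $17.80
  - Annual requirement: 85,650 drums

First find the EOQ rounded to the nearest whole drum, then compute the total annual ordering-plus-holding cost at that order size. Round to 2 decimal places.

EOQ = √(2DS/H) = √(2 × 85,650 × 171 / 17.8)
    = √(1,645,634.83) ≈ 1,282.82 → Q = 1,283 drums
Ordering: D/Q × S = 85,650/1,283 × $171 = $11,415.55
Holding:  Q/2 × H = 1,283/2 × $17.8 = $11,418.70
Total = $11,415.55 + $11,418.70 = $22,834.25

$22,834.25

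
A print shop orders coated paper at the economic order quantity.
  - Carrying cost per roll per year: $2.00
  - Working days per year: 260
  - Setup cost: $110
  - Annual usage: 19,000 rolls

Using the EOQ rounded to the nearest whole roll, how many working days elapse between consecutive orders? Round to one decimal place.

EOQ = √(2DS/H) = √(2 × 19,000 × 110 / 2)
    = √(2,090,000.00) ≈ 1,445.68 → Q = 1,446 rolls
Days between orders = 260 / (D/Q) = 260 / 13.140 ≈ 19.787

19.8 days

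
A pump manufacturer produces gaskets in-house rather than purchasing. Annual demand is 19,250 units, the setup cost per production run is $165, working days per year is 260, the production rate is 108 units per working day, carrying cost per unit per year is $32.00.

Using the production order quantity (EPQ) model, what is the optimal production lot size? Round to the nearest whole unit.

795 units

Daily demand d = 19,250/260 = 74.038; p = 108; 1 − d/p = 0.31446
EPQ = √(2DS / (H(1 − d/p)))
    = √(2 × 19,250 × 165 / (32 × 0.31446)) ≈ 794.54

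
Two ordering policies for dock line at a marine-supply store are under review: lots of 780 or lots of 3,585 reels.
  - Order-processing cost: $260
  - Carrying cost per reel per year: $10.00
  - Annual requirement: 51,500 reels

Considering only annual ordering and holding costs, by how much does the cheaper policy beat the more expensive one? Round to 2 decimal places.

TC(Q) = (D/Q)S + (Q/2)H
TC(780) = (51,500/780)×260 + (780/2)×10 = $21,066.67
TC(3,585) = (51,500/3,585)×260 + (3,585/2)×10 = $21,660.01
Cheaper: Q = 780.  Difference = $593.34

$593.34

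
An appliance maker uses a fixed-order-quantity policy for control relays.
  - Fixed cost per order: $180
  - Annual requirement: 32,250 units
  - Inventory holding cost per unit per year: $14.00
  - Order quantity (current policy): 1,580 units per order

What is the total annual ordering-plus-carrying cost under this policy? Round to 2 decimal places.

$14,734.05

Annual ordering cost = (D/Q)·S = (32,250/1,580) × 180 = $3,674.05
Annual holding cost  = (Q/2)·H = (1,580/2) × 14 = $11,060.00
Total = $3,674.05 + $11,060.00 = $14,734.05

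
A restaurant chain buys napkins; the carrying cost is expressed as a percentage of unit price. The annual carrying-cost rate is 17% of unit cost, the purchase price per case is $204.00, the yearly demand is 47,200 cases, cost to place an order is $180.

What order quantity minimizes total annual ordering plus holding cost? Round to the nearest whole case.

700 cases

Carrying cost H = $204 × 17% = $34.6800/case/yr
2DS/H = 2·47,200·180/34.68 = 489,965.40
EOQ = √489,965.40 ≈ 699.98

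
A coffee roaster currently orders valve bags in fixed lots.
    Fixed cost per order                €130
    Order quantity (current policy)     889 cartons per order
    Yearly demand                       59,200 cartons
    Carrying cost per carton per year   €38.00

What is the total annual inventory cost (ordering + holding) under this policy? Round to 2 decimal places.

€25,547.92

Annual ordering cost = (D/Q)·S = (59,200/889) × 130 = €8,656.92
Annual holding cost  = (Q/2)·H = (889/2) × 38 = €16,891.00
Total = €8,656.92 + €16,891.00 = €25,547.92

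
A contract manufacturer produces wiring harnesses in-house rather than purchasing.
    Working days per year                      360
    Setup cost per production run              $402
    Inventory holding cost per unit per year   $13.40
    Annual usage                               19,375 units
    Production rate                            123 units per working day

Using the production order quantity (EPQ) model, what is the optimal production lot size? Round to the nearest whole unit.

1,438 units

Daily demand d = 19,375/360 = 53.819; p = 123; 1 − d/p = 0.56244
EPQ = √(2DS / (H(1 − d/p)))
    = √(2 × 19,375 × 402 / (13.4 × 0.56244)) ≈ 1,437.66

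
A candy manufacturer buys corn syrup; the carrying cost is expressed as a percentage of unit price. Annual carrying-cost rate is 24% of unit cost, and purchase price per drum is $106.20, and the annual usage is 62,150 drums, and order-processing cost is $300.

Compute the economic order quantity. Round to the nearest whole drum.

Holding cost per drum per year: H = 24% × $106.2 = $25.4880
2DS/H = 2·62,150·300/25.488 = 1,463,041.43
EOQ = √1,463,041.43 ≈ 1,209.56

1,210 drums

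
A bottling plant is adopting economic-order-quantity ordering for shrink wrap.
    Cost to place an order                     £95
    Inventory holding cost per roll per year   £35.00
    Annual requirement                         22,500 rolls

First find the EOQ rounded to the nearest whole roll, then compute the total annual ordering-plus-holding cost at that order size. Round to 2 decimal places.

Optimal lot size Q* = (2 × 22,500 × £95 / £35)^½ ≈ 349.49 → Q = 349 rolls
Ordering: D/Q × S = 22,500/349 × £95 = £6,124.64
Holding:  Q/2 × H = 349/2 × £35 = £6,107.50
Total = £6,124.64 + £6,107.50 = £12,232.14

£12,232.14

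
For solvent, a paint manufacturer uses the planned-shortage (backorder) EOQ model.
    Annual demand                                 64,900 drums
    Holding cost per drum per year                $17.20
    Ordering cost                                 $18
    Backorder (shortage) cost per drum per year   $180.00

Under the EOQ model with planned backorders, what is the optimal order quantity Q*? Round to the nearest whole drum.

Q* = √(2DS/H) · √((H + b)/b)
   = √(2 × 64,900 × 18 / 17.2) · √((17.2 + 180) / 180)
   = 368.561 × 1.0467 ≈ 385.77

386 drums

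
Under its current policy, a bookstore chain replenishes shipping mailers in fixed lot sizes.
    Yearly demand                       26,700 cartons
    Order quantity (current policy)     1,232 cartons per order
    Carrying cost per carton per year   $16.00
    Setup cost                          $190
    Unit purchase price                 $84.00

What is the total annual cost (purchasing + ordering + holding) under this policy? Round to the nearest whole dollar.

Orders/yr = 26,700/1,232 = 21.672; ordering cost = 21.672 × $190 = $4,117.69
Average inventory = 1,232/2 = 616; holding cost = 616 × $16 = $9,856.00
Purchase cost = D·C = 26,700 × 84 = $2,242,800.00
Total = $4,117.69 + $9,856.00 + $2,242,800.00 = $2,256,773.69

$2,256,774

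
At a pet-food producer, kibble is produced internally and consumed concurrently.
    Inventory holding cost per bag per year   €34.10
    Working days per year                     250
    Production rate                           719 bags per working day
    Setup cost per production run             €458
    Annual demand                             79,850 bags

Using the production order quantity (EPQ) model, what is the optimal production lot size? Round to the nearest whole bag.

d = 79,850/250 = 319.4000 bags/day;  effective holding cost H(1 − d/p) = 34.1·(1 − 319.4000/719) = 18.95182
Q* = √(2DS / H_eff) = √(2·79,850·458 / 18.95182) ≈ 1,964.53

1,965 bags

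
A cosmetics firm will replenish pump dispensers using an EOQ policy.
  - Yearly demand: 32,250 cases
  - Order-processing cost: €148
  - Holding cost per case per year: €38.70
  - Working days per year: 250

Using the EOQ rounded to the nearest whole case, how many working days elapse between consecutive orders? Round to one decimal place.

3.9 days

Q* = √(2·D·S / H) = √(2·32,250·148 / 38.7) = √246,666.7 ≈ 496.66 → Q = 497 cases
Cycle time = (working days × Q)/D = (250 × 497) / 32,250 = 3.853 days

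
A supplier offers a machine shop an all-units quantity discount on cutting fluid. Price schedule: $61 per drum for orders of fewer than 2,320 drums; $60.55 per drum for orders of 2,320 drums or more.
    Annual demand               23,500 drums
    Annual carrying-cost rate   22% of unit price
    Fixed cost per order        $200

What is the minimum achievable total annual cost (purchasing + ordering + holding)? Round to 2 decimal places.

$1,440,403.22

H₁ = 22%×$61 = $13.4200;  H₂ = 22%×$60.55 = $13.3210
EOQ₁ = √(2×23,500×200/13.4200) = 836.93  (< 2,320, feasible at tier 1)
EOQ₂ = √(2×23,500×200/13.3210) = 840.03  (< 2,320 → use Q = 2,320 at tier-2 price)
TC(tier 1 (EOQ₁), Q≈836.9) = $1,444,731.56
TC(tier 2, Q≈2,320.0) = $1,440,403.22
Minimum at tier 2: $1,440,403.22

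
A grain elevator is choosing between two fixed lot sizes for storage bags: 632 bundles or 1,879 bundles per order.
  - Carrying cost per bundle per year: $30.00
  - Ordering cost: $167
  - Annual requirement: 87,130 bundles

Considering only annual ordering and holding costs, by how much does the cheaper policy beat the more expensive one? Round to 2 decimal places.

$3,425.58

Annual cost at Q: ordering D·S/Q plus holding Q·H/2.
TC(632) = (87,130/632)×167 + (632/2)×30 = $32,503.28
TC(1,879) = (87,130/1,879)×167 + (1,879/2)×30 = $35,928.86
|ΔTC| = |$32,503.28 − $35,928.86| = $3,425.58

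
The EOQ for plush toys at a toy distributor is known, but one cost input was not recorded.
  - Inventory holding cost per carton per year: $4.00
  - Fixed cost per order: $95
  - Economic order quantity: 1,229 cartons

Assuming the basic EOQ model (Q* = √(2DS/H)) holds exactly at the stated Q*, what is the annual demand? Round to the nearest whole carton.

From Q* = √(2DS/H) ⇒ Q*² = 2DS/H.
D = Q²H / (2S) = 1,229² × 4 / (2 × 95) = 31,798.76

31,799 cartons per year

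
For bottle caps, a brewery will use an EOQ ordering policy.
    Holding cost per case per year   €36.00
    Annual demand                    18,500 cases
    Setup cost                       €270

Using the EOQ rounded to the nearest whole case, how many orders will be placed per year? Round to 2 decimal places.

35.10 orders per year

Optimal lot size Q* = (2 × 18,500 × €270 / €36)^½ ≈ 526.78 → Q = 527
N = D/Q = 18,500/527 ≈ 35.104 orders/yr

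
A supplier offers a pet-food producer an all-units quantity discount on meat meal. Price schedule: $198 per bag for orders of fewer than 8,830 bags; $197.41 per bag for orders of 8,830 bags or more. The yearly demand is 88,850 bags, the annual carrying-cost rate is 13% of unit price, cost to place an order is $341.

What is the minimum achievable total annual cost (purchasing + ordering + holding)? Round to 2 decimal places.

H₁ = 13%×$198 = $25.7400;  H₂ = 13%×$197.41 = $25.6633
EOQ₁ = √(2×88,850×341/25.7400) = 1,534.32  (< 8,830, feasible at tier 1)
EOQ₂ = √(2×88,850×341/25.6633) = 1,536.61  (< 8,830 → use Q = 8,830 at tier-2 price)
TC(tier 1 (EOQ₁), Q≈1,534.3) = $17,631,793.46
TC(tier 2, Q≈8,830.0) = $17,656,613.21
Minimum at tier 1 (EOQ₁): $17,631,793.46

$17,631,793.46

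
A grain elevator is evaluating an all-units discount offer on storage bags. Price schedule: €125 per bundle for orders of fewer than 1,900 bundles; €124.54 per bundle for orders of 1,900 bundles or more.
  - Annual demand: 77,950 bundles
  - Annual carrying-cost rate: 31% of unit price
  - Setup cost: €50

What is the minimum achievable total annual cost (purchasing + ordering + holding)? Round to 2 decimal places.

€9,746,621.35

H₁ = 31%×€125 = €38.7500;  H₂ = 31%×€124.54 = €38.6074
EOQ₁ = √(2×77,950×50/38.7500) = 448.51  (< 1,900, feasible at tier 1)
EOQ₂ = √(2×77,950×50/38.6074) = 449.34  (< 1,900 → use Q = 1,900 at tier-2 price)
TC(tier 1 (EOQ₁), Q≈448.5) = €9,761,129.77
TC(tier 2, Q≈1,900.0) = €9,746,621.35
Minimum at tier 2: €9,746,621.35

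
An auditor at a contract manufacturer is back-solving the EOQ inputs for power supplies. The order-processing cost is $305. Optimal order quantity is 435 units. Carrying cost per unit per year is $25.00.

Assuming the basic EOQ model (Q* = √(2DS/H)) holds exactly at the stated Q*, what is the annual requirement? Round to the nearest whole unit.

7,755 units per year

Since Q* = (2DS/H)^½, squaring gives Q*²·H = 2DS.
D = Q²H / (2S) = 435² × 25 / (2 × 305) = 7,755.12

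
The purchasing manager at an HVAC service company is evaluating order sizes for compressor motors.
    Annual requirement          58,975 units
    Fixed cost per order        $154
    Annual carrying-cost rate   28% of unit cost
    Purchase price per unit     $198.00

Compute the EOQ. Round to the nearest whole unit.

572 units

Holding cost per unit per year: H = 28% × $198 = $55.4400
Q* = √(2·D·S / H) = √(2·58,975·154 / 55.44) = √327,638.9 ≈ 572.40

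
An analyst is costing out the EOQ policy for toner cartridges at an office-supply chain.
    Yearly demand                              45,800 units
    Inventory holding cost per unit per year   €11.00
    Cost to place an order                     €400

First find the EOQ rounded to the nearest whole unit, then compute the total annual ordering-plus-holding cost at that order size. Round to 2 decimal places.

€20,075.86

Optimal lot size Q* = (2 × 45,800 × €400 / €11)^½ ≈ 1,825.08 → Q = 1,825 units
Orders/yr = 45,800/1,825 = 25.096; ordering cost = 25.096 × €400 = €10,038.36
Average inventory = 1,825/2 = 912.5; holding cost = 912.5 × €11 = €10,037.50
Total = €10,038.36 + €10,037.50 = €20,075.86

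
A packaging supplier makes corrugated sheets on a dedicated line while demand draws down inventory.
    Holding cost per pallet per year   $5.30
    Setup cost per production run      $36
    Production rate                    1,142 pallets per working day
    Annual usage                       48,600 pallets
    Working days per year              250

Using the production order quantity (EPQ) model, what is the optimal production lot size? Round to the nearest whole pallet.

892 pallets

d = 48,600/250 = 194.4000 pallets/day;  effective holding cost H(1 − d/p) = 5.3·(1 − 194.4000/1142) = 4.39779
Q* = √(2DS / H_eff) = √(2·48,600·36 / 4.39779) ≈ 892.00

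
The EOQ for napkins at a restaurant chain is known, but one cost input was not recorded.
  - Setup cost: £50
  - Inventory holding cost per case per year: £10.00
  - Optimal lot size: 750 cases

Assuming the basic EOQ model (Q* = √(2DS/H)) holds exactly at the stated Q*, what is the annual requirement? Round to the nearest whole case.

56,250 cases per year

Since Q* = (2DS/H)^½, squaring gives Q*²·H = 2DS.
D = Q²H / (2S) = 750² × 10 / (2 × 50) = 56,250.00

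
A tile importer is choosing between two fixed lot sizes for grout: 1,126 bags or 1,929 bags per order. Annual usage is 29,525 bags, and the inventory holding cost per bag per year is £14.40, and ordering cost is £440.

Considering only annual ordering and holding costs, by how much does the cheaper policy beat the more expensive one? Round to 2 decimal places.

£978.88

Annual cost at Q: ordering D·S/Q plus holding Q·H/2.
TC(1,126) = (29,525/1,126)×440 + (1,126/2)×14.4 = £19,644.50
TC(1,929) = (29,525/1,929)×440 + (1,929/2)×14.4 = £20,623.38
Lots of 1,126 are cheaper by £978.88.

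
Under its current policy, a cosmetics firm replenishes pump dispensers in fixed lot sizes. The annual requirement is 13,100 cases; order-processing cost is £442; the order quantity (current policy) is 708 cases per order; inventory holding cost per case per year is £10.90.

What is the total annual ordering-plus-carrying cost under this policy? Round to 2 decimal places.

£12,036.85

Ordering: D/Q × S = 13,100/708 × £442 = £8,178.25
Holding:  Q/2 × H = 708/2 × £10.9 = £3,858.60
Total = £8,178.25 + £3,858.60 = £12,036.85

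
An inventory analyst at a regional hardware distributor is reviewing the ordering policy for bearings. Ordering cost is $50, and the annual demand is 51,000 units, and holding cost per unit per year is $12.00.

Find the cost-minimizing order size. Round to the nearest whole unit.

652 units

EOQ = √(2DS/H) = √(2 × 51,000 × 50 / 12)
    = √(425,000.00) ≈ 651.92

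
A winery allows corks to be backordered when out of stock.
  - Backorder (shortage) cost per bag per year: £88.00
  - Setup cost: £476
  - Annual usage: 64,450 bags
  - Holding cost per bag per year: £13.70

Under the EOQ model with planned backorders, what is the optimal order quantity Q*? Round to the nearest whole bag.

2,275 bags

Basic EOQ = √(2·64,450·476/13.7) = 2,116.263
Backorder adjustment √((H+b)/b) = √((13.7+88)/88) = 1.0750
Q* = 2,116.263 × 1.0750 ≈ 2,275.04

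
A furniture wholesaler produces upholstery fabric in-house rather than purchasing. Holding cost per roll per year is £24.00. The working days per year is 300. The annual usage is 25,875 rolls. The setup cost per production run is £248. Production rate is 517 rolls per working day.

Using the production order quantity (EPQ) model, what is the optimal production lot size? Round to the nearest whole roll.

d = 25,875/300 = 86.2500 rolls/day;  effective holding cost H(1 − d/p) = 24·(1 − 86.2500/517) = 19.99613
Q* = √(2DS / H_eff) = √(2·25,875·248 / 19.99613) ≈ 801.14

801 rolls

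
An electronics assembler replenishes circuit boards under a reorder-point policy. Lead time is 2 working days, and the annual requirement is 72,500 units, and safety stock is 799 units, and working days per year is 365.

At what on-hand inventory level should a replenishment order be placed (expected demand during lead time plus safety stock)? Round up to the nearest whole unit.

1,197 units

Daily demand d = 72,500 / 365 = 198.630 units/day
Demand during lead time = 198.630 × 2 = 397.26
Reorder point = 397.26 + 799 = 1,196.26 → round up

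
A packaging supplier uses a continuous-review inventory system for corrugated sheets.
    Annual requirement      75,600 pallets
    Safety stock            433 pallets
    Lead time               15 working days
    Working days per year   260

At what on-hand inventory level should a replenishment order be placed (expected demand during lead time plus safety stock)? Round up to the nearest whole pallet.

Daily demand d = 75,600 / 260 = 290.769 pallets/day
Demand during lead time = 290.769 × 15 = 4,361.54
Reorder point = 4,361.54 + 433 = 4,794.54 → round up

4,795 pallets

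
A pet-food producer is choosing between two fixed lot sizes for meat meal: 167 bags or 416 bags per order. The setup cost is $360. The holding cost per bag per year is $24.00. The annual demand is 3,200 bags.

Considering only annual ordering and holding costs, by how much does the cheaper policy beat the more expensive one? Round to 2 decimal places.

$1,140.97

Annual cost at Q: ordering D·S/Q plus holding Q·H/2.
TC(167) = (3,200/167)×360 + (167/2)×24 = $8,902.20
TC(416) = (3,200/416)×360 + (416/2)×24 = $7,761.23
Lots of 416 are cheaper by $1,140.97.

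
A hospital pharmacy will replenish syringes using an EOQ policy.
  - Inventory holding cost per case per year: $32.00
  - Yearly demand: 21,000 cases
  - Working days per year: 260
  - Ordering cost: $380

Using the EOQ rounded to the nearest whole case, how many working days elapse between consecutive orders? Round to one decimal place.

2DS/H = 2·21,000·380/32 = 498,750.00
EOQ = √498,750.00 ≈ 706.22 → Q = 706 cases
T = Q/D × 260 days = 706/21,000 × 260 = 8.741 days

8.7 days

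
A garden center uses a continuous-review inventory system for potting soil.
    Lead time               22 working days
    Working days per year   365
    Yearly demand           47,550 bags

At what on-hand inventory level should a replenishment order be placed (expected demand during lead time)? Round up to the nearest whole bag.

2,867 bags

Daily demand d = 47,550 / 365 = 130.274 bags/day
Demand during lead time = 130.274 × 22 = 2,866.03
Reorder point = 2,866.03 → round up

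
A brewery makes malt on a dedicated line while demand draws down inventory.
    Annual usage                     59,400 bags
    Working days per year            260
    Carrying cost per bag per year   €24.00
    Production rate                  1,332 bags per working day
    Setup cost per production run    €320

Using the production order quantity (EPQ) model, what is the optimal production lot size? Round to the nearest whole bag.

1,383 bags

d = 59,400/260 = 228.4615 bags/day;  effective holding cost H(1 − d/p) = 24·(1 − 228.4615/1332) = 19.88358
Q* = √(2DS / H_eff) = √(2·59,400·320 / 19.88358) ≈ 1,382.73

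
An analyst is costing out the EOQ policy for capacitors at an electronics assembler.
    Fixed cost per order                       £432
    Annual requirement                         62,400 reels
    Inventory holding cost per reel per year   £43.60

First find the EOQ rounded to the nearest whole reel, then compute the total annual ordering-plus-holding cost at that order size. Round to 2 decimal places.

£48,483.33

2DS/H = 2·62,400·432/43.6 = 1,236,550.46
EOQ = √1,236,550.46 ≈ 1,112.00 → Q = 1,112 reels
Annual ordering cost = (D/Q)·S = (62,400/1,112) × 432 = £24,241.73
Annual holding cost  = (Q/2)·H = (1,112/2) × 43.6 = £24,241.60
Total = £24,241.73 + £24,241.60 = £48,483.33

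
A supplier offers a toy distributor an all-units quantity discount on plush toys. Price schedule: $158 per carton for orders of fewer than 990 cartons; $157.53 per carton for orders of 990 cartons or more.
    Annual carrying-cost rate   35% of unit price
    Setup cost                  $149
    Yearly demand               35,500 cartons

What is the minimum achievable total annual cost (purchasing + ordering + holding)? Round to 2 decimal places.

H₁ = 35%×$158 = $55.3000;  H₂ = 35%×$157.53 = $55.1355
EOQ₁ = √(2×35,500×149/55.3000) = 437.38  (< 990, feasible at tier 1)
EOQ₂ = √(2×35,500×149/55.1355) = 438.03  (< 990 → use Q = 990 at tier-2 price)
TC(tier 1 (EOQ₁), Q≈437.4) = $5,633,187.16
TC(tier 2, Q≈990.0) = $5,624,950.00
Minimum at tier 2: $5,624,950.00

$5,624,950.00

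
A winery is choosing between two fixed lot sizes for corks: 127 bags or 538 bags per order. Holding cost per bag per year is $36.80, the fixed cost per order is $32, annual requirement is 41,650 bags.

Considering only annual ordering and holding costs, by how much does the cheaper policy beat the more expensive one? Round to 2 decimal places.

For each Q, cost = (D/Q)·S + (Q/2)·H.
TC(127) = (41,650/127)×32 + (127/2)×36.8 = $12,831.29
TC(538) = (41,650/538)×32 + (538/2)×36.8 = $12,376.52
|ΔTC| = |$12,831.29 − $12,376.52| = $454.76

$454.76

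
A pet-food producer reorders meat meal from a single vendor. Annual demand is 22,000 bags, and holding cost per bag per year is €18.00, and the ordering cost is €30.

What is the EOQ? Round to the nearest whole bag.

2DS/H = 2·22,000·30/18 = 73,333.33
EOQ = √73,333.33 ≈ 270.80

271 bags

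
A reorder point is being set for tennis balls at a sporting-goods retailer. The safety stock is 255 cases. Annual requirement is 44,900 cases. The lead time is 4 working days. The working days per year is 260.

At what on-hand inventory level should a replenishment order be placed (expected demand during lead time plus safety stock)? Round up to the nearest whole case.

Daily demand d = 44,900 / 260 = 172.692 cases/day
Demand during lead time = 172.692 × 4 = 690.77
Reorder point = 690.77 + 255 = 945.77 → round up

946 cases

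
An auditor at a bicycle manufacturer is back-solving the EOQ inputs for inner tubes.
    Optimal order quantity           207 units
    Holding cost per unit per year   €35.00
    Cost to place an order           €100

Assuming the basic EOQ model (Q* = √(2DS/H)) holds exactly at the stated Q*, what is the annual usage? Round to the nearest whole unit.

EOQ relation: Q² = 2DS/H, so rearrange for the unknown.
D = Q²H / (2S) = 207² × 35 / (2 × 100) = 7,498.57

7,499 units per year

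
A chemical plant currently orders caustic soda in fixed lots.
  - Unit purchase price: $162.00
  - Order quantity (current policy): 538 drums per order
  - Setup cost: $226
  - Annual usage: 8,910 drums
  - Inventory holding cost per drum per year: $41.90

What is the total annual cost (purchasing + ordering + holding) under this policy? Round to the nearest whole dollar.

$1,458,434

Orders/yr = 8,910/538 = 16.561; ordering cost = 16.561 × $226 = $3,742.86
Average inventory = 538/2 = 269; holding cost = 269 × $41.9 = $11,271.10
Purchase cost = D·C = 8,910 × 162 = $1,443,420.00
Total = $3,742.86 + $11,271.10 + $1,443,420.00 = $1,458,433.96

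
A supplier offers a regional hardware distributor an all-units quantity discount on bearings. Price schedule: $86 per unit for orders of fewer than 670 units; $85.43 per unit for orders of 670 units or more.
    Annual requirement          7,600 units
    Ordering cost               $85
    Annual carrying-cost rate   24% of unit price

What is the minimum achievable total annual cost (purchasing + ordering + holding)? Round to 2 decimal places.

$657,100.75

H₁ = 24%×$86 = $20.6400;  H₂ = 24%×$85.43 = $20.5032
EOQ₁ = √(2×7,600×85/20.6400) = 250.19  (< 670, feasible at tier 1)
EOQ₂ = √(2×7,600×85/20.5032) = 251.03  (< 670 → use Q = 670 at tier-2 price)
TC(tier 1 (EOQ₁), Q≈250.2) = $658,764.00
TC(tier 2, Q≈670.0) = $657,100.75
Minimum at tier 2: $657,100.75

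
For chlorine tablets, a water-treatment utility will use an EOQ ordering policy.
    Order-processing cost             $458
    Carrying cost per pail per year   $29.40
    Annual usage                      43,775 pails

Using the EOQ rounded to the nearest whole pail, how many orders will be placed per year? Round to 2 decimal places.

37.48 orders per year

Q* = √(2·D·S / H) = √(2·43,775·458 / 29.4) = √1,363,874.1 ≈ 1,167.85 → Q = 1,168
N = D/Q = 43,775/1,168 ≈ 37.479 orders/yr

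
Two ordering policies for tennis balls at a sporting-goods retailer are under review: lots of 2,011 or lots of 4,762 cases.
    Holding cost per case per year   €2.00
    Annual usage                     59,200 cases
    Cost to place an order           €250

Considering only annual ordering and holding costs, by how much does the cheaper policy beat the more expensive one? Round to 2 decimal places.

For each Q, cost = (D/Q)·S + (Q/2)·H.
TC(2,011) = (59,200/2,011)×250 + (2,011/2)×2 = €9,370.52
TC(4,762) = (59,200/4,762)×250 + (4,762/2)×2 = €7,869.94
Cheaper: Q = 4,762.  Difference = €1,500.58

€1,500.58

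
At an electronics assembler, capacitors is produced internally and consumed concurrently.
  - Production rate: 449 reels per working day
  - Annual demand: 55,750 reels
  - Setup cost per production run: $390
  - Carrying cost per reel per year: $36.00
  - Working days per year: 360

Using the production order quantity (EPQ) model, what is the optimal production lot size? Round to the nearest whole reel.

Daily demand d = 55,750/360 = 154.861; p = 449; 1 − d/p = 0.65510
EPQ = √(2DS / (H(1 − d/p)))
    = √(2 × 55,750 × 390 / (36 × 0.65510)) ≈ 1,357.89

1,358 reels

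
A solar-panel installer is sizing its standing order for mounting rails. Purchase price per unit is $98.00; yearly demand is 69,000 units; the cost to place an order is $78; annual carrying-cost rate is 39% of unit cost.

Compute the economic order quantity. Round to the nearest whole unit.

531 units

Holding cost per unit per year: H = 39% × $98 = $38.2200
EOQ = √(2DS/H) = √(2 × 69,000 × 78 / 38.22)
    = √(281,632.65) ≈ 530.69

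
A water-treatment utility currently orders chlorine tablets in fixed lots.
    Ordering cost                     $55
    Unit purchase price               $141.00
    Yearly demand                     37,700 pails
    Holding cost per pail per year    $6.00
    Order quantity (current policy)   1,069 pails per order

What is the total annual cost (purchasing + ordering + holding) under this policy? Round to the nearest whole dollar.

Annual ordering cost = (D/Q)·S = (37,700/1,069) × 55 = $1,939.66
Annual holding cost  = (Q/2)·H = (1,069/2) × 6 = $3,207.00
Purchase cost = D·C = 37,700 × 141 = $5,315,700.00
Total = $1,939.66 + $3,207.00 + $5,315,700.00 = $5,320,846.66

$5,320,847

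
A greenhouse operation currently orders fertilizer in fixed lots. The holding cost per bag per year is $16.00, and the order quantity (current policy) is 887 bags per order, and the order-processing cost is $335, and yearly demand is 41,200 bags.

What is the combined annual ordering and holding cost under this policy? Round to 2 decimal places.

Ordering: D/Q × S = 41,200/887 × $335 = $15,560.32
Holding:  Q/2 × H = 887/2 × $16 = $7,096.00
Total = $15,560.32 + $7,096.00 = $22,656.32

$22,656.32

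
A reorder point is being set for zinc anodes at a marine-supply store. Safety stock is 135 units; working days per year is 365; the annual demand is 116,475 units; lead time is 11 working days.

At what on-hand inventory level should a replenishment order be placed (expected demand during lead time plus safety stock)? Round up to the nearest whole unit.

Daily demand d = 116,475 / 365 = 319.110 units/day
Demand during lead time = 319.110 × 11 = 3,510.21
Reorder point = 3,510.21 + 135 = 3,645.21 → round up

3,646 units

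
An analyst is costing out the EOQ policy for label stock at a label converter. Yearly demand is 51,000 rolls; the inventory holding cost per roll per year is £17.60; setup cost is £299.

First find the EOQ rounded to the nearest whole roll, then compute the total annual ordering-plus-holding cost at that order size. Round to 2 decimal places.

EOQ = √(2DS/H) = √(2 × 51,000 × 299 / 17.6)
    = √(1,732,840.91) ≈ 1,316.37 → Q = 1,316 rolls
Orders/yr = 51,000/1,316 = 38.754; ordering cost = 38.754 × £299 = £11,587.39
Average inventory = 1,316/2 = 658; holding cost = 658 × £17.6 = £11,580.80
Total = £11,587.39 + £11,580.80 = £23,168.19

£23,168.19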